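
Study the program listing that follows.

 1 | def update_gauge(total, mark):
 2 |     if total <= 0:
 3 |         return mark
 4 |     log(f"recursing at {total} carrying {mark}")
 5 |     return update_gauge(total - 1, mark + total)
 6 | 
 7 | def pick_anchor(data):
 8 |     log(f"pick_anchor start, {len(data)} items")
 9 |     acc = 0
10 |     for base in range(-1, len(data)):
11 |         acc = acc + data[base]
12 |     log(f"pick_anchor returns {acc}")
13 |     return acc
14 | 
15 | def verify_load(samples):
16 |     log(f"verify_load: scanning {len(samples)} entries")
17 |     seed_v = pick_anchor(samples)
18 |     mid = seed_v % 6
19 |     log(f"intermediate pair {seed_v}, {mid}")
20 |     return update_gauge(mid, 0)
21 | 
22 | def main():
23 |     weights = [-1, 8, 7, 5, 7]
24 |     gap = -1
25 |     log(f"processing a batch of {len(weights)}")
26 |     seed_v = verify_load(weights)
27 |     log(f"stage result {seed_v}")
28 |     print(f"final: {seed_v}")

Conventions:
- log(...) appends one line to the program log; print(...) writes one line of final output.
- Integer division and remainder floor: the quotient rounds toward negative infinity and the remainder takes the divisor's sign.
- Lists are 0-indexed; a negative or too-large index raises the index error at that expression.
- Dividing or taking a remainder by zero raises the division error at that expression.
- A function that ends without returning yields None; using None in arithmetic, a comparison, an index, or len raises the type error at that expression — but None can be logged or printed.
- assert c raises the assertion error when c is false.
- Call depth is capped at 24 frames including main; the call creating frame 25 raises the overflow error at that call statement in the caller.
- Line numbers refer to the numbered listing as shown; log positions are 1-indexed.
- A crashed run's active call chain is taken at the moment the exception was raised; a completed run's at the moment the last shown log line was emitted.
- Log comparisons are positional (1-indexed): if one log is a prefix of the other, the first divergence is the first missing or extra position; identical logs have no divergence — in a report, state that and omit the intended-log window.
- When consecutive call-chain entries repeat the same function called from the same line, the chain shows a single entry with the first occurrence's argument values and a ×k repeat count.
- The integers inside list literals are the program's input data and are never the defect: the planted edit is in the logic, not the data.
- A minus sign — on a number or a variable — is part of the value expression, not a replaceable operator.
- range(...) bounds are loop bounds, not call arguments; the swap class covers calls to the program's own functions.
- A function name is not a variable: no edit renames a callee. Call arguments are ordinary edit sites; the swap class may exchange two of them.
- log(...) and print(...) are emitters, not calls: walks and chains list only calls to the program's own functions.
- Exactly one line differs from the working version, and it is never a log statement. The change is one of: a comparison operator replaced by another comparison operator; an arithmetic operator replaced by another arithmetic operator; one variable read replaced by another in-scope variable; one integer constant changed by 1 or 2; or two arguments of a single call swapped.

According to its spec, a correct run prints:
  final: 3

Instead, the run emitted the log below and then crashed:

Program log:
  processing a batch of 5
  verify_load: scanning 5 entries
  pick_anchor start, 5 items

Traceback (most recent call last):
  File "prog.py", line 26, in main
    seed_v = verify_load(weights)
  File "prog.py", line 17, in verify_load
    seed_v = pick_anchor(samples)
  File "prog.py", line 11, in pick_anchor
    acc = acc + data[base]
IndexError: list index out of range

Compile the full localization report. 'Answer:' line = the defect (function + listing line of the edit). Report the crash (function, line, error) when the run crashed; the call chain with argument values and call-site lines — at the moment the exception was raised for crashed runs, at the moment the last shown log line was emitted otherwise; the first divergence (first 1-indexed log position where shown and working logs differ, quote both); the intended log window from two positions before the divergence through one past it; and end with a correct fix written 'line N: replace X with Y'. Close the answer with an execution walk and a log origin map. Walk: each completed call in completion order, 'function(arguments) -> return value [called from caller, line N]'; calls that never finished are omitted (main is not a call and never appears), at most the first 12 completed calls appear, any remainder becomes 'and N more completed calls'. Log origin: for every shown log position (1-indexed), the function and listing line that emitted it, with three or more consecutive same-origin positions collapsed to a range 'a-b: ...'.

Answer: the defect is in pick_anchor at line 10.
Core observation: Only 3 log lines were emitted before the run died; the intended continuation was 'pick_anchor returns 26'.
Crash: pick_anchor, line 11, IndexError.
Call chain: main -> verify_load([-1, 8, 7, 5, 7]) (called at line 26) -> pick_anchor([-1, 8, 7, 5, 7]) (called at line 17).
First divergence: position 4 — the faulty run's log ends after 3 lines; the working version continues with 'pick_anchor returns 26'.
Intended log window:
  2: verify_load: scanning 5 entries
  3: pick_anchor start, 5 items
  4: pick_anchor returns 26
  5: intermediate pair 26, 2
Execution walk:
  (no call completed)
Origin of each log line:
  1: from main, line 25
  2: from verify_load, line 16
  3: from pick_anchor, line 8
A correct fix: line 10: replace `-1` with `0`.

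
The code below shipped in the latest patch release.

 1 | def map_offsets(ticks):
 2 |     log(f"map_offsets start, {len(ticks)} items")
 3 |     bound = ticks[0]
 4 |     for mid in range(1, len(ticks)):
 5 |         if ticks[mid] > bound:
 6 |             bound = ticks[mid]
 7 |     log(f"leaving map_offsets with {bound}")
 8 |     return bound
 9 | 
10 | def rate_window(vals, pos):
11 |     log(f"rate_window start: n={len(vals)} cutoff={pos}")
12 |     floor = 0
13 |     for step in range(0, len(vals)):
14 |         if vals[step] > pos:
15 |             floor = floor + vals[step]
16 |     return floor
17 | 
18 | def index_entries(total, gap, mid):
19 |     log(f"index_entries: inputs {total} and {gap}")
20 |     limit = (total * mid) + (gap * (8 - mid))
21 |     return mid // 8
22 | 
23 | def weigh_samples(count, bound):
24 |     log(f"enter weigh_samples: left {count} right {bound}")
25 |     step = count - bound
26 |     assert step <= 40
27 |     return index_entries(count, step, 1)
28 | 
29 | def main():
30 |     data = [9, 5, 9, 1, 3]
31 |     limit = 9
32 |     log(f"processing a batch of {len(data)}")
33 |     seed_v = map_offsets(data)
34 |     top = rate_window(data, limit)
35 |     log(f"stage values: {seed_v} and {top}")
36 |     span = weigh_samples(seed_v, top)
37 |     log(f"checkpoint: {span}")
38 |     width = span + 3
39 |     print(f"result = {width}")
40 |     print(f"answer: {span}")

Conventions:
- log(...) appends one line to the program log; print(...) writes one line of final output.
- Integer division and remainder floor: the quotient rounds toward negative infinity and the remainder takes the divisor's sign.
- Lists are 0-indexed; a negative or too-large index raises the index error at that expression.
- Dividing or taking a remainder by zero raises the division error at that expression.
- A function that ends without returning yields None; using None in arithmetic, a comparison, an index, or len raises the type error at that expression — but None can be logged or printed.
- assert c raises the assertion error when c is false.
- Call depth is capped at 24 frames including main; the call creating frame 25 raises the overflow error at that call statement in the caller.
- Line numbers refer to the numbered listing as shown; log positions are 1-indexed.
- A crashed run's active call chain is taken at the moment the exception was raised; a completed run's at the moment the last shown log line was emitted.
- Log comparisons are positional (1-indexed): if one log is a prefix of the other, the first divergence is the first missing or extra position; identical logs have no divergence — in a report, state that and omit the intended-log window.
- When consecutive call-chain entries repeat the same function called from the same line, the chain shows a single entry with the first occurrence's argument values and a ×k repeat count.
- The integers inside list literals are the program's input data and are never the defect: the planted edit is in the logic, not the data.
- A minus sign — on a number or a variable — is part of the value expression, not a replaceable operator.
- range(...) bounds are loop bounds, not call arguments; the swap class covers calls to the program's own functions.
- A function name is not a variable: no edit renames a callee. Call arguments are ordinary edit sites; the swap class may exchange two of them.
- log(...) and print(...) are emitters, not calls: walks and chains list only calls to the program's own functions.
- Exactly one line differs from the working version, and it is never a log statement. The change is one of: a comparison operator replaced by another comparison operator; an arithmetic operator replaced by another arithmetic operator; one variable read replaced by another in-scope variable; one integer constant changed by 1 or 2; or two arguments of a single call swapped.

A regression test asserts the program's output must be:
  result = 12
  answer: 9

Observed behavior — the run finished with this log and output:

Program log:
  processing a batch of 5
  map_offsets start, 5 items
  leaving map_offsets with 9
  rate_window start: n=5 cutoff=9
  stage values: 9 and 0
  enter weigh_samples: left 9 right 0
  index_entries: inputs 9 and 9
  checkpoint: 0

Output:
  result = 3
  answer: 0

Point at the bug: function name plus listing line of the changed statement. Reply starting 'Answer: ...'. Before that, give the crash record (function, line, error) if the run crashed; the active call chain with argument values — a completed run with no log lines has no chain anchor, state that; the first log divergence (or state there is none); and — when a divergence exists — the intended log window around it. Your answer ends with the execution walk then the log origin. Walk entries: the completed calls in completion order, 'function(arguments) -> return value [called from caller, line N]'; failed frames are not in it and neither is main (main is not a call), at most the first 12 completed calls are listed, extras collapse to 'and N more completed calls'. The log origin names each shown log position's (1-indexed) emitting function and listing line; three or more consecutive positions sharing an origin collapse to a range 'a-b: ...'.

Answer: the defect is in index_entries at line 21.
Key fact: Everything matches until log position 8, which reads 'checkpoint: 0' in place of 'checkpoint: 9'.
Call chain: main.
First divergence: at position 8 the run shows 'checkpoint: 0' where the working version logs 'checkpoint: 9'.
Intended log window:
  6: enter weigh_samples: left 9 right 0
  7: index_entries: inputs 9 and 9
  8: checkpoint: 9
Execution walk:
  map_offsets([9, 5, 9, 1, 3]) -> 9  [called from main, line 33]
  rate_window([9, 5, 9, 1, 3], 9) -> 0  [called from main, line 34]
  index_entries(9, 9, 1) -> 0  [called from weigh_samples, line 27]
  weigh_samples(9, 0) -> 0  [called from main, line 36]
Log origin:
  1 — main, line 32
  2 — map_offsets, line 2
  3 — map_offsets, line 7
  4 — rate_window, line 11
  5 — main, line 35
  6 — weigh_samples, line 24
  7 — index_entries, line 19
  8 — main, line 37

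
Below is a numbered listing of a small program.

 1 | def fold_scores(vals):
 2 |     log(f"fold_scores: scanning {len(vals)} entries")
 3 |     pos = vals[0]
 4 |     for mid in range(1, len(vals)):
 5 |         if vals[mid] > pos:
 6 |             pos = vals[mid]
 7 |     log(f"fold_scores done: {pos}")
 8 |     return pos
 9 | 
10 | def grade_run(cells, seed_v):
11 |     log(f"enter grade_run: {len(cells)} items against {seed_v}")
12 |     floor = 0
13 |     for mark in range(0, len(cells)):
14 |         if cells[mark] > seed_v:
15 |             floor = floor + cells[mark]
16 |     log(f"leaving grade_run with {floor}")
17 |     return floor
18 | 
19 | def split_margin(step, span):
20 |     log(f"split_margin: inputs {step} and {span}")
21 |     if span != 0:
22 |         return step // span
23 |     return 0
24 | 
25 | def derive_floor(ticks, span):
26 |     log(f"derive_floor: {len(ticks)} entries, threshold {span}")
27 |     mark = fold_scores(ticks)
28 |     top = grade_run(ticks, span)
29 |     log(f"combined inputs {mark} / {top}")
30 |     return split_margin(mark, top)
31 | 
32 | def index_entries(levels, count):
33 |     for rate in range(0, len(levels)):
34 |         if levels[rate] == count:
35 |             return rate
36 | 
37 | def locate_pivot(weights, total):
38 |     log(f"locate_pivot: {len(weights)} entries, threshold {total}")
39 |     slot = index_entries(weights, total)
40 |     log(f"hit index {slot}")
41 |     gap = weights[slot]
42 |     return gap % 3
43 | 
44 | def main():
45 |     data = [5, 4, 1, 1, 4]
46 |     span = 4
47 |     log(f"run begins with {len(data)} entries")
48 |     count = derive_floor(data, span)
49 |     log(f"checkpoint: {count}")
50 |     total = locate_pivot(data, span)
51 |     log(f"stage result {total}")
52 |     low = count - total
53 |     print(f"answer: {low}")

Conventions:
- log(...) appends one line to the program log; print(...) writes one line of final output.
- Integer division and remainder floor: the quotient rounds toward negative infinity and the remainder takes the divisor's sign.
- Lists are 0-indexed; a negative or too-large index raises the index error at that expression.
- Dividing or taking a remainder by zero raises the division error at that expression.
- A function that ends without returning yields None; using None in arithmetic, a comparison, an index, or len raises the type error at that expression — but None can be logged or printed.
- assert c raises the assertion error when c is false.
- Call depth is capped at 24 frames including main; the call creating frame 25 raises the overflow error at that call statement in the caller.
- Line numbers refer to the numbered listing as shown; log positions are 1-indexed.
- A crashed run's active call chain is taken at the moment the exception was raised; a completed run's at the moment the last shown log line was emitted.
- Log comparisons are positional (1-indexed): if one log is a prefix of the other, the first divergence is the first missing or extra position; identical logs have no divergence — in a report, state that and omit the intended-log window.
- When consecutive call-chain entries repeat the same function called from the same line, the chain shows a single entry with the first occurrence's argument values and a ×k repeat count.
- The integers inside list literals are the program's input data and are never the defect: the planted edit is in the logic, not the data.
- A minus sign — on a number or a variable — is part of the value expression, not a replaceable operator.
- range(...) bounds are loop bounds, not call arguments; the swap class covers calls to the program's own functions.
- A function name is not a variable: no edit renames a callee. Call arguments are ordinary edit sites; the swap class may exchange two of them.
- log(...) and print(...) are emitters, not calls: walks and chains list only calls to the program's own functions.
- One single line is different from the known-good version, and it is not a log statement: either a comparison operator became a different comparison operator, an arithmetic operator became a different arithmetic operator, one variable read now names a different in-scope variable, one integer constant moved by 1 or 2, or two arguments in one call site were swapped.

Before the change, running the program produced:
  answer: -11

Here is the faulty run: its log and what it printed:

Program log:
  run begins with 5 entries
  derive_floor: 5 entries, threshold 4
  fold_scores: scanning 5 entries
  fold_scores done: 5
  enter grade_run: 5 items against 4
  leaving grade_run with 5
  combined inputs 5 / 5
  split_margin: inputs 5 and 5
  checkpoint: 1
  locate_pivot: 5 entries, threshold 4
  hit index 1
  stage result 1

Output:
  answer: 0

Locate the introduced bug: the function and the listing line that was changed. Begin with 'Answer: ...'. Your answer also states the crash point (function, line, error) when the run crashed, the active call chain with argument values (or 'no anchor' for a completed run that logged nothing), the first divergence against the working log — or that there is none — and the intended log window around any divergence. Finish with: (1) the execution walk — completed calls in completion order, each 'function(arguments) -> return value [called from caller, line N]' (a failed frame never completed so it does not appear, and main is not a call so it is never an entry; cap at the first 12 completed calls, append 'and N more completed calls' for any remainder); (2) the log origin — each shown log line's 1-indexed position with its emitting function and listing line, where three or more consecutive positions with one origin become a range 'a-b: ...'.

Answer: the defect is in locate_pivot at line 42.
The tell: Everything matches until log position 12, which reads 'stage result 1' in place of 'stage result 12'.
Call chain: main.
First divergence: position 12 — shown 'stage result 1', intended 'stage result 12'.
Intended log window:
  10: locate_pivot: 5 entries, threshold 4
  11: hit index 1
  12: stage result 12
Execution walk:
  fold_scores([5, 4, 1, 1, 4]) -> 5  [called from derive_floor, line 27]
  grade_run([5, 4, 1, 1, 4], 4) -> 5  [called from derive_floor, line 28]
  split_margin(5, 5) -> 1  [called from derive_floor, line 30]
  derive_floor([5, 4, 1, 1, 4], 4) -> 1  [called from main, line 48]
  index_entries([5, 4, 1, 1, 4], 4) -> 1  [called from locate_pivot, line 39]
  locate_pivot([5, 4, 1, 1, 4], 4) -> 1  [called from main, line 50]
Log line origins:
  1: emitted by main (line 47)
  2: emitted by derive_floor (line 26)
  3: emitted by fold_scores (line 2)
  4: emitted by fold_scores (line 7)
  5: emitted by grade_run (line 11)
  6: emitted by grade_run (line 16)
  7: emitted by derive_floor (line 29)
  8: emitted by split_margin (line 20)
  9: emitted by main (line 49)
  10: emitted by locate_pivot (line 38)
  11: emitted by locate_pivot (line 40)
  12: emitted by main (line 51)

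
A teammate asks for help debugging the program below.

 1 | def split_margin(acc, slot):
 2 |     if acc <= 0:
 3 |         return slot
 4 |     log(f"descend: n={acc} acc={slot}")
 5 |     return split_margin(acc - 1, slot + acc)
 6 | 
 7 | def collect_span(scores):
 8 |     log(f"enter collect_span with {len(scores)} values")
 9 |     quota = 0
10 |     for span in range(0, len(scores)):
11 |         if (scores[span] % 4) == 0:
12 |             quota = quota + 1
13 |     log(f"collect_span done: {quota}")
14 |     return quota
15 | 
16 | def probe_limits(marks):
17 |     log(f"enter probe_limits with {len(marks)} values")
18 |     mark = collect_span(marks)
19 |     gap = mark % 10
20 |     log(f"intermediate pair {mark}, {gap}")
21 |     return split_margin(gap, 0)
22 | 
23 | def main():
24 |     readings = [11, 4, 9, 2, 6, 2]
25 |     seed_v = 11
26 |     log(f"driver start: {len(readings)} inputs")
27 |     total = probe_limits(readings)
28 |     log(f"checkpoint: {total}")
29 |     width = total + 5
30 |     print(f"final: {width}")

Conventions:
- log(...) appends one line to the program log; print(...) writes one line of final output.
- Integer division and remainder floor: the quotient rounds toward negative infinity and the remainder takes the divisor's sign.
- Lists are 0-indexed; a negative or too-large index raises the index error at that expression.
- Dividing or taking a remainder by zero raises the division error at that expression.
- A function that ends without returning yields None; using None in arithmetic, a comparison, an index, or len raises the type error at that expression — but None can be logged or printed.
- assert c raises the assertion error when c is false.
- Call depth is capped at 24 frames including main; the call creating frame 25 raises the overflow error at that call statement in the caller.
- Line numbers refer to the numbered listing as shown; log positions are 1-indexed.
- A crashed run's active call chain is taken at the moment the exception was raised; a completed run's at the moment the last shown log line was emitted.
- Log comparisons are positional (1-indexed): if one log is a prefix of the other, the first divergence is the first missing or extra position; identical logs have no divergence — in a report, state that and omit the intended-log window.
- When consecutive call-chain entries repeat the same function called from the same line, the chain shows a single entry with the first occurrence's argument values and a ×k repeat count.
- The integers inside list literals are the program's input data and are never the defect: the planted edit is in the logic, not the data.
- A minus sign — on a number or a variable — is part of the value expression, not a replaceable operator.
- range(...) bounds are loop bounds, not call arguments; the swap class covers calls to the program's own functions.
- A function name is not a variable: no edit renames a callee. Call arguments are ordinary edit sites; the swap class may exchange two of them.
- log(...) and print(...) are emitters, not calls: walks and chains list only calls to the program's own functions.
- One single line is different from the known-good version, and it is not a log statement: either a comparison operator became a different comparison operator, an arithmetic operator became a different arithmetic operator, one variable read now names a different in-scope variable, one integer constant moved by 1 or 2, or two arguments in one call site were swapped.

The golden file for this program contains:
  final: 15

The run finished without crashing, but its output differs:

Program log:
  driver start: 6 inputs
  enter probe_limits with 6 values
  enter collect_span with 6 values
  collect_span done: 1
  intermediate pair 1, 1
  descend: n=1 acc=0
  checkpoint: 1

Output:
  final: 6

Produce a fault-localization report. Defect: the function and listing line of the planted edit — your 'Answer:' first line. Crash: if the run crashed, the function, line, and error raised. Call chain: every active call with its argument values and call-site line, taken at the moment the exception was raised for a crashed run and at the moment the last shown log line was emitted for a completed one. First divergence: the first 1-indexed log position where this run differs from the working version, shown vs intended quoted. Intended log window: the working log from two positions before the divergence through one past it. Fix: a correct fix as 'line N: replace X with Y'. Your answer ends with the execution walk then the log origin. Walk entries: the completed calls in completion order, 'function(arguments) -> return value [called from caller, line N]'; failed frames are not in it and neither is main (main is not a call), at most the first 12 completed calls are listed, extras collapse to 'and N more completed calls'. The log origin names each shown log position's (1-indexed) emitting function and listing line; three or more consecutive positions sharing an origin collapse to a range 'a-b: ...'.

Answer: the defect is in collect_span at line 11.
The tell: At log position 4 the runs split — shown 'collect_span done: 1', but the working version logs 'collect_span done: 4'.
Call chain: main.
First divergence: at position 4 the run shows 'collect_span done: 1' where the working version logs 'collect_span done: 4'.
Intended log window:
  2: enter probe_limits with 6 values
  3: enter collect_span with 6 values
  4: collect_span done: 4
  5: intermediate pair 4, 4
Execution walk:
  collect_span([11, 4, 9, 2, 6, 2]) -> 1  [called from probe_limits, line 18]
  split_margin(0, 1) -> 1  [called from split_margin, line 5]
  split_margin(1, 0) -> 1  [called from probe_limits, line 21]
  probe_limits([11, 4, 9, 2, 6, 2]) -> 1  [called from main, line 27]
Log origin:
  1: from main, line 26
  2: from probe_limits, line 17
  3: from collect_span, line 8
  4: from collect_span, line 13
  5: from probe_limits, line 20
  6: from split_margin, line 4
  7: from main, line 28
A correct fix: line 11: replace `4` with `2`.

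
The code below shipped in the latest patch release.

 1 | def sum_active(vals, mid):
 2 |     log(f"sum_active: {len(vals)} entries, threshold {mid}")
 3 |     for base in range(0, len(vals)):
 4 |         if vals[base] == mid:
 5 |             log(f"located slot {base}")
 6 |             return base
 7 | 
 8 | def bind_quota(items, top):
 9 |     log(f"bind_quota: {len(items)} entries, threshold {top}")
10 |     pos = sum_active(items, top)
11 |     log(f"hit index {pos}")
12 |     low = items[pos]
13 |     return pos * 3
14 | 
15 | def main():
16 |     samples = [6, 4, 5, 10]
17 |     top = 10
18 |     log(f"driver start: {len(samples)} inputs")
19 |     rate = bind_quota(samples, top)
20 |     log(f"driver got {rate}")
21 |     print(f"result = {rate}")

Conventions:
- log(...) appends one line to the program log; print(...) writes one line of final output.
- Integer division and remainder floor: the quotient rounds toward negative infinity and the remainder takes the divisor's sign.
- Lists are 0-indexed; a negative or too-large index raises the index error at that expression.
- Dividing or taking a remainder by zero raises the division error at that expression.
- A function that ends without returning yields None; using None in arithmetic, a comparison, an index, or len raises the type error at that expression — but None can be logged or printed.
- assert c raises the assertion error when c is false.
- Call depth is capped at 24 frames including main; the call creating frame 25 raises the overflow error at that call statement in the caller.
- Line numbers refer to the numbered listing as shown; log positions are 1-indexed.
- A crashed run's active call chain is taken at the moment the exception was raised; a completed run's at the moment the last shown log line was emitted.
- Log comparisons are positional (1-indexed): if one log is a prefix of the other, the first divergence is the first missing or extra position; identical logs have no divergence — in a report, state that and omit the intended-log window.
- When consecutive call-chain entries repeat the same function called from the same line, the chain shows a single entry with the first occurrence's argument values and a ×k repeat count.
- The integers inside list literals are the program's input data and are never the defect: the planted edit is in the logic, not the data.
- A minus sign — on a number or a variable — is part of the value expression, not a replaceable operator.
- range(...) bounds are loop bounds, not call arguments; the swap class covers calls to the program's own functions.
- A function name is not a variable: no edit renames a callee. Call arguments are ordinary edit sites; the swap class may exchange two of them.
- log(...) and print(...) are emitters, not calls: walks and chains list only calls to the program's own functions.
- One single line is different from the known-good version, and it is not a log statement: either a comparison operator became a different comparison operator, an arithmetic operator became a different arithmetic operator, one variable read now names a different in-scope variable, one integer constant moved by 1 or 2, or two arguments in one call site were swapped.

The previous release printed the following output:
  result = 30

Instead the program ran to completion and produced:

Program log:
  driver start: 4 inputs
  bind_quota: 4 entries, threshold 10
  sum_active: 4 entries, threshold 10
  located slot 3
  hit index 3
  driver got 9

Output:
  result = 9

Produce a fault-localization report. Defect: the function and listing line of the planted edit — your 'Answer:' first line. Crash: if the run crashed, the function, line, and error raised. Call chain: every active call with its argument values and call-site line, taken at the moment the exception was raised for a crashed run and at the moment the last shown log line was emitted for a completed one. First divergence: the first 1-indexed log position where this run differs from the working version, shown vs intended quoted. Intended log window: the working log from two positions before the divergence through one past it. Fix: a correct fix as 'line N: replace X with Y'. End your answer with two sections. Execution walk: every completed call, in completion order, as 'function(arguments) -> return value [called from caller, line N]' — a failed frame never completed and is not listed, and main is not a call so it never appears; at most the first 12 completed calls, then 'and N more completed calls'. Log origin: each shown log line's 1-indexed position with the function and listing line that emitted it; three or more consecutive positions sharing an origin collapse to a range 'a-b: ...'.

Answer: the defect is in bind_quota at line 13.
Key fact: The earliest visible damage is log position 6 — 'driver got 9' rather than the intended 'driver got 30'.
Call chain: main.
First divergence: at position 6 the run shows 'driver got 9' where the working version logs 'driver got 30'.
Intended log window:
  4: located slot 3
  5: hit index 3
  6: driver got 30
Execution walk:
  sum_active([6, 4, 5, 10], 10) -> 3  [called from bind_quota, line 10]
  bind_quota([6, 4, 5, 10], 10) -> 9  [called from main, line 19]
Origin of each log line:
  1: from main, line 18
  2: from bind_quota, line 9
  3: from sum_active, line 2
  4: from sum_active, line 5
  5: from bind_quota, line 11
  6: from main, line 20
A correct fix: line 13: replace `pos` with `low`.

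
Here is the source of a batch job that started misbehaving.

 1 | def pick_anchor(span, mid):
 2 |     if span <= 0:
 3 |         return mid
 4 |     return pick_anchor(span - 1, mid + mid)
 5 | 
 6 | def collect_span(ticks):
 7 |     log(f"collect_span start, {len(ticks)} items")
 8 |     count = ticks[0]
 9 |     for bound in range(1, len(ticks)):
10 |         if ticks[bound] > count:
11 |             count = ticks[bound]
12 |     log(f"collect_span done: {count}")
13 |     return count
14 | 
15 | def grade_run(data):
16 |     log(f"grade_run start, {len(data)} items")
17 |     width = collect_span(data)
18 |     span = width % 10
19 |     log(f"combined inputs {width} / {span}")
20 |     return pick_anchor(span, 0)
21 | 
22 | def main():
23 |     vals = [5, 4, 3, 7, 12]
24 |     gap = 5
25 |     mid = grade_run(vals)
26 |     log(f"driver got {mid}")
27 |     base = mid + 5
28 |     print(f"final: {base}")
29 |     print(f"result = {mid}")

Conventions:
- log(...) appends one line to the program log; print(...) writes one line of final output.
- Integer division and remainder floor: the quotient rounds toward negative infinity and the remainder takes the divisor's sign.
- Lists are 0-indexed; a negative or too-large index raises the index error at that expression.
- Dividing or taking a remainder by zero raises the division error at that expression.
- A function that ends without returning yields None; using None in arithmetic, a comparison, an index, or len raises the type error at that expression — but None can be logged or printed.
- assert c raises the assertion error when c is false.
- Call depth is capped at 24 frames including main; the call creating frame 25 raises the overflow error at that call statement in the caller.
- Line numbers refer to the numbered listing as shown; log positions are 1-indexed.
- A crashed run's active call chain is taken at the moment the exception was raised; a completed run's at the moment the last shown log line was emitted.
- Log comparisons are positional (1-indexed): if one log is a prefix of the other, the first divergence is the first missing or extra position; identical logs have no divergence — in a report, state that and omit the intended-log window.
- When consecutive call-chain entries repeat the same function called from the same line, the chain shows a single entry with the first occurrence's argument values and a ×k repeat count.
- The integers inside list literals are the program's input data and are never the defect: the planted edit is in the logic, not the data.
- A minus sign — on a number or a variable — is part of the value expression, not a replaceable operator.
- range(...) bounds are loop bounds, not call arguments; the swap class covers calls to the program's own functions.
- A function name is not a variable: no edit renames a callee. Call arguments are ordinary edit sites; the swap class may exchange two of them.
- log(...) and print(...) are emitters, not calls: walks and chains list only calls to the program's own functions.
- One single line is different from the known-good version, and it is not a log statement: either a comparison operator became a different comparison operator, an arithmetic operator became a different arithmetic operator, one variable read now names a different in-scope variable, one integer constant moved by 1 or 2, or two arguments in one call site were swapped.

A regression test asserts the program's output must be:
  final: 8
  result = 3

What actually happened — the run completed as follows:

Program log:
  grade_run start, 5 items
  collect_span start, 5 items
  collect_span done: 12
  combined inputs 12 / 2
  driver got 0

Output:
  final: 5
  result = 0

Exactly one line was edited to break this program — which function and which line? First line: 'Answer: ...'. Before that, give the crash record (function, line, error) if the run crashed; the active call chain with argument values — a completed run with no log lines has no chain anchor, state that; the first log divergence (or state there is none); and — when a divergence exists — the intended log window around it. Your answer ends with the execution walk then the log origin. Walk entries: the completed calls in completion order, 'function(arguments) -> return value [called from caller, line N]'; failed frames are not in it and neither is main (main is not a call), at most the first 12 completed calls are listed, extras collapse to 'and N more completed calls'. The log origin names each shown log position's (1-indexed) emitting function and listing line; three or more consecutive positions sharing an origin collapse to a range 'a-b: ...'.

Answer: the defect is in pick_anchor at line 4.
Key fact: The log first diverges at position 5: the faulty run prints 'driver got 0' where the working version prints 'driver got 3'.
Call chain: main.
First divergence: at position 5 the run shows 'driver got 0' where the working version logs 'driver got 3'.
Intended log window:
  3: collect_span done: 12
  4: combined inputs 12 / 2
  5: driver got 3
Execution walk:
  collect_span([5, 4, 3, 7, 12]) -> 12  [called from grade_run, line 17]
  pick_anchor(0, 0) -> 0  [called from pick_anchor, line 4]
  pick_anchor(1, 0) -> 0  [called from pick_anchor, line 4]
  pick_anchor(2, 0) -> 0  [called from grade_run, line 20]
  grade_run([5, 4, 3, 7, 12]) -> 0  [called from main, line 25]
Origin of each log line:
  1: from grade_run, line 16
  2: from collect_span, line 7
  3: from collect_span, line 12
  4: from grade_run, line 19
  5: from main, line 26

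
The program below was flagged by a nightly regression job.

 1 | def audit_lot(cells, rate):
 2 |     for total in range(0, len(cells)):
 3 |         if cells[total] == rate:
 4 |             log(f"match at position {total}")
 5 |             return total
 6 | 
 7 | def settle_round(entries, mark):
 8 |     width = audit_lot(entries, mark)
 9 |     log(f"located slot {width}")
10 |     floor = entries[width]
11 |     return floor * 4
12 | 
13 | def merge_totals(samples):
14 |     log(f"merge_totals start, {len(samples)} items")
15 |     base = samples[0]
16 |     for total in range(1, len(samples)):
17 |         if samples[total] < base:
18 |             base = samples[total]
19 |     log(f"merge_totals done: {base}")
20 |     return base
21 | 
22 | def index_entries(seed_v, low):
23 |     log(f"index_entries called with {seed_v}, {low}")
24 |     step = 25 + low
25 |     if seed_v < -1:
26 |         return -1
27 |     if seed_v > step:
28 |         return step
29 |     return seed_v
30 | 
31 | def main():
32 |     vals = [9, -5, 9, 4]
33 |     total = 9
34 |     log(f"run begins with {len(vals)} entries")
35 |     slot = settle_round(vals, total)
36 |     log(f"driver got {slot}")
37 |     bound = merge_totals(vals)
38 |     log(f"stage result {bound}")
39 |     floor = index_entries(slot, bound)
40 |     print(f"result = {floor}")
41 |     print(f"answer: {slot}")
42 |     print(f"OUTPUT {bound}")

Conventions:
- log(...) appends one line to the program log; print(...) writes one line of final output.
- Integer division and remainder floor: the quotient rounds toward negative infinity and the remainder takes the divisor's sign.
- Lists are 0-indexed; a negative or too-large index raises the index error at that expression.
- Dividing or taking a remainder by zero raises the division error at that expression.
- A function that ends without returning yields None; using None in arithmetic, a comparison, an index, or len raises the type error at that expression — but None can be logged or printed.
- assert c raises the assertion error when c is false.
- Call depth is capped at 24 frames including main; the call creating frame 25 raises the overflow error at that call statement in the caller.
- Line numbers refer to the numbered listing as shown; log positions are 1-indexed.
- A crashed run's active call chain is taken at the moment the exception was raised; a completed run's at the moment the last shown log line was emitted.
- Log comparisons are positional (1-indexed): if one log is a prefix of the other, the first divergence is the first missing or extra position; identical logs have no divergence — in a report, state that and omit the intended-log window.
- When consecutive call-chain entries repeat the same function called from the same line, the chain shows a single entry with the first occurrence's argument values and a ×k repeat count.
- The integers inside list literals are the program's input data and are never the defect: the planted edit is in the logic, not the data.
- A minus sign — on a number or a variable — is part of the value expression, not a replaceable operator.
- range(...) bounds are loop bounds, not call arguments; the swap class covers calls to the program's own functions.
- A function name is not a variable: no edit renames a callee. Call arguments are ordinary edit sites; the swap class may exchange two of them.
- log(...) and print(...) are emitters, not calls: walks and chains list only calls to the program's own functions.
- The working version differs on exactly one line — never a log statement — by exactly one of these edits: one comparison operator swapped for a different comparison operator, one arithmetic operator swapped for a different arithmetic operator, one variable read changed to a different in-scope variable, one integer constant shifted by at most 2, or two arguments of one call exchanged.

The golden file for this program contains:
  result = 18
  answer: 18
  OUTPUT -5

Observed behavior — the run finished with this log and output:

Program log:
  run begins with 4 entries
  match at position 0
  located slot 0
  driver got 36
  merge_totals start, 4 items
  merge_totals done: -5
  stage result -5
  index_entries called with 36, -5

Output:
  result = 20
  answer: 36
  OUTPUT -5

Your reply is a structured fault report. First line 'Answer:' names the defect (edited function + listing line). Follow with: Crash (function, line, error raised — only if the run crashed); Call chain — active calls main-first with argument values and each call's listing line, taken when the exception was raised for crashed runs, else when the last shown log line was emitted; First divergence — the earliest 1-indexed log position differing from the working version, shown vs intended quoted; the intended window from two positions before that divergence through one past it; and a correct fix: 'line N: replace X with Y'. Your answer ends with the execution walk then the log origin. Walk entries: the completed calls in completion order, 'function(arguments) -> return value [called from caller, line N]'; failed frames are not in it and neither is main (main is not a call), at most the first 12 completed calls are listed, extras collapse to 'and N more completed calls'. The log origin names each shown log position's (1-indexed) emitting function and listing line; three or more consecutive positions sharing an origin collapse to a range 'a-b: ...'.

Answer: the defect is in settle_round at line 11.
Core observation: Position 4 is the first bad log line: 'driver got 36' should read 'driver got 18'.
Call chain: main -> index_entries(36, -5) (called at line 39).
First divergence: at position 4 the run shows 'driver got 36' where the working version logs 'driver got 18'.
Intended log window:
  2: match at position 0
  3: located slot 0
  4: driver got 18
  5: merge_totals start, 4 items
Execution walk:
  audit_lot([9, -5, 9, 4], 9) -> 0  [called from settle_round, line 8]
  settle_round([9, -5, 9, 4], 9) -> 36  [called from main, line 35]
  merge_totals([9, -5, 9, 4]) -> -5  [called from main, line 37]
  index_entries(36, -5) -> 20  [called from main, line 39]
Log line origins:
  1: from main, line 34
  2: from audit_lot, line 4
  3: from settle_round, line 9
  4: from main, line 36
  5: from merge_totals, line 14
  6: from merge_totals, line 19
  7: from main, line 38
  8: from index_entries, line 23
A correct fix: line 11: replace `4` with `2`.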